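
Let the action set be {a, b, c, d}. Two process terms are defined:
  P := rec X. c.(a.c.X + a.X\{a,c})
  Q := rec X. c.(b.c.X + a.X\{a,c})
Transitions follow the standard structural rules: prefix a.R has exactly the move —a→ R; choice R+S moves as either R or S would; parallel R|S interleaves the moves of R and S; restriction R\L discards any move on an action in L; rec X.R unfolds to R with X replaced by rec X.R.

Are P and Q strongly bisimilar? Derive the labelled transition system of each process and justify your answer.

Reachable graph of P (4 states):
  u0 = rec X. c.(a.c.X + a.X\{a,c}) → -c-> u1
  u1 = a.c.(rec X. c.(a.c.X + a.X\{a,c})) + a.(rec X. c.(a.c.X + a.X\{a,c}))\{a,c} → -a-> u2, -a-> u3
  u2 = (rec X. c.(a.c.X + a.X\{a,c}))\{a,c} → stopped
  u3 = c.(rec X. c.(a.c.X + a.X\{a,c})) → -c-> u0
Reachable graph of Q (4 states):
  v0 = rec X. c.(b.c.X + a.X\{a,c}) → -c-> v1
  v1 = b.c.(rec X. c.(b.c.X + a.X\{a,c})) + a.(rec X. c.(b.c.X + a.X\{a,c}))\{a,c} → -a-> v2, -b-> v3
  v2 = (rec X. c.(b.c.X + a.X\{a,c}))\{a,c} → stopped
  v3 = c.(rec X. c.(b.c.X + a.X\{a,c})) → -c-> v0
Coarsest stable partition (strong bisimilarity classes):
  B0 = {u0}
  B1 = {u1}
  B2 = {u2, v2}
  B3 = {u3}
  B4 = {v0}
  B5 = {v1}
  B6 = {v3}
u0 ∈ B0, v0 ∈ B4 → different blocks

P ≁ Q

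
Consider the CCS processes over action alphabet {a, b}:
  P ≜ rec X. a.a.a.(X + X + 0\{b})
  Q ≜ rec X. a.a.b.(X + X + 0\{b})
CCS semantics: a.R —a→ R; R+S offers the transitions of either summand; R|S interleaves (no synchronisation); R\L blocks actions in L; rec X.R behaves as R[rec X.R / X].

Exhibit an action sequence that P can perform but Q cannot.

aaa

LTS(P): 4 reachable states
  m0 = rec X. a.a.a.(X + X + 0\{b}) :: =a=> m1
  m1 = a.a.((rec X. a.a.a.(X + X + 0\{b})) + (rec X. a.a.a.(X + X + 0\{b})) + 0\{b}) :: =a=> m2
  m2 = a.((rec X. a.a.a.(X + X + 0\{b})) + (rec X. a.a.a.(X + X + 0\{b})) + 0\{b}) :: =a=> m3
  m3 = (rec X. a.a.a.(X + X + 0\{b})) + (rec X. a.a.a.(X + X + 0\{b})) + 0\{b} :: =a=> m1
LTS(Q): 4 reachable states
  n0 = rec X. a.a.b.(X + X + 0\{b}) :: =a=> n1
  n1 = a.b.((rec X. a.a.b.(X + X + 0\{b})) + (rec X. a.a.b.(X + X + 0\{b})) + 0\{b}) :: =a=> n2
  n2 = b.((rec X. a.a.b.(X + X + 0\{b})) + (rec X. a.a.b.(X + X + 0\{b})) + 0\{b}) :: =b=> n3
  n3 = (rec X. a.a.b.(X + X + 0\{b})) + (rec X. a.a.b.(X + X + 0\{b})) + 0\{b} :: =a=> n1
Trace ⟨aaa⟩ through P, begin at {m0}:
  step 1 (a): {m1}
  step 2 (a): {m2}
  step 3 (a): {m3}
  P completes σ.
Trace ⟨aaa⟩ through Q, begin at {n0}:
  step 1 (a): {n1}
  step 2 (a): {n2}
  step 3 (a): ∅  — Q cannot continue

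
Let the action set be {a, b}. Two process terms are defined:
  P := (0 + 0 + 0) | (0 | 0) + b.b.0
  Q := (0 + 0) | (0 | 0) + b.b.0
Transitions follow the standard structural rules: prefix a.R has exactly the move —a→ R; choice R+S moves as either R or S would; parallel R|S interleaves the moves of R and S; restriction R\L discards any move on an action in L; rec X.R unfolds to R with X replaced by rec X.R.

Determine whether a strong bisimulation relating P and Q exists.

YES

Reachable graph of P (3 states):
  u0 = (0 + 0 + 0) | (0 | 0) + b.b.0 ⊢ -b-> u1
  u1 = b.0 ⊢ -b-> u2
  u2 = 0 ⊢ ∅
Reachable graph of Q (3 states):
  v0 = (0 + 0) | (0 | 0) + b.b.0 ⊢ -b-> v1
  v1 = b.0 ⊢ -b-> v2
  v2 = 0 ⊢ ∅
Bisimilarity quotient blocks:
  B0 = {u0, v0}
  B1 = {u1, v1}
  B2 = {u2, v2}
u0 ∈ B0, v0 ∈ B0 → same block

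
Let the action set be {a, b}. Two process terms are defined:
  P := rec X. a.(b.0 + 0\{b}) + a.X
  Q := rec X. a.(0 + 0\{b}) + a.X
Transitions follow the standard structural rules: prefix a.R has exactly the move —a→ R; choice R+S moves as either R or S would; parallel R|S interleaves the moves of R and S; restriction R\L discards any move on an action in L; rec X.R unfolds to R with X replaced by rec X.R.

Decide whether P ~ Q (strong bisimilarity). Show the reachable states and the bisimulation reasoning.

Reachable graph of P (3 states):
  p0 = rec X. a.(b.0 + 0\{b}) + a.X :: -a-> p0, -a-> p1
  p1 = b.0 + 0\{b} :: -b-> p2
  p2 = 0 :: ·
Reachable graph of Q (2 states):
  q0 = rec X. a.(0 + 0\{b}) + a.X :: -a-> q0, -a-> q1
  q1 = 0 + 0\{b} :: ·
Bisimilarity quotient blocks:
  B0 = {p0}
  B1 = {p1}
  B2 = {p2, q1}
  B3 = {q0}
p0 ∈ B0, q0 ∈ B3 → different blocks

NO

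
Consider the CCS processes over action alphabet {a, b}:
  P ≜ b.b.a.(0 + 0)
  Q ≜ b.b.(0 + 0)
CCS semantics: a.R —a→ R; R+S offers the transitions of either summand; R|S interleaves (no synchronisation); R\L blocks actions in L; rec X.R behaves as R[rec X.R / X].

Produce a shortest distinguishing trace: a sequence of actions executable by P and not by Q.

Reachable graph of P (4 states):
  m0 = b.b.a.(0 + 0) has moves —b→ m1
  m1 = b.a.(0 + 0) has moves —b→ m2
  m2 = a.(0 + 0) has moves —a→ m3
  m3 = 0 + 0 has moves (no moves)
Reachable graph of Q (3 states):
  n0 = b.b.(0 + 0) has moves —b→ n1
  n1 = b.(0 + 0) has moves —b→ n2
  n2 = 0 + 0 has moves (no moves)
Run σ = ⟨bba⟩ on P: start {m0}
  after b @ step 1: {m1}
  after b @ step 2: {m2}
  after a @ step 3: {m3}
  ✓ P
Run σ = ⟨bba⟩ on Q: start {n0}
  after b @ step 1: {n1}
  after b @ step 2: {n2}
  after a @ step 3: no successor for Q

bba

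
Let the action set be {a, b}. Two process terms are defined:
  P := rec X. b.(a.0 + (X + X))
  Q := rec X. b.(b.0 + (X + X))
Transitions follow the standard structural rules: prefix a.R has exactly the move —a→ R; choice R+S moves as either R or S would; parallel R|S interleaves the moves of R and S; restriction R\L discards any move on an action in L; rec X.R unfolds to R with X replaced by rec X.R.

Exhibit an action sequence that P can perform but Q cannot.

ba

LTS(P): 3 reachable states
  s0 = rec X. b.(a.0 + (X + X)) :: --b--▸ s1
  s1 = a.0 + ((rec X. b.(a.0 + (X + X))) + (rec X. b.(a.0 + (X + X)))) :: --a--▸ s2, --b--▸ s1
  s2 = 0 :: deadlocked
LTS(Q): 3 reachable states
  t0 = rec X. b.(b.0 + (X + X)) :: --b--▸ t1
  t1 = b.0 + ((rec X. b.(b.0 + (X + X))) + (rec X. b.(b.0 + (X + X)))) :: --b--▸ t1, --b--▸ t2
  t2 = 0 :: deadlocked
Trace ⟨ba⟩ through P, begin at {s0}:
  step 1 (b): {s1}
  step 2 (a): {s2}
  — P admits the full trace.
Trace ⟨ba⟩ through Q, begin at {t0}:
  step 1 (b): {t1}
  step 2 (a): ∅ (Q stuck)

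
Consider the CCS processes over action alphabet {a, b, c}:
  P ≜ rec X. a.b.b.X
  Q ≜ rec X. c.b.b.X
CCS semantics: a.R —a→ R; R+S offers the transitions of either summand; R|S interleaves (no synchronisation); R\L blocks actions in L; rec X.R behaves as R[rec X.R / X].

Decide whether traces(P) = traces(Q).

NO — witness ⟨a⟩

P's transition system — 3 states:
  m0 = rec X. a.b.b.X | ··a··> m1
  m1 = b.b.(rec X. a.b.b.X) | ··b··> m2
  m2 = b.(rec X. a.b.b.X) | ··b··> m0
Q's transition system — 3 states:
  n0 = rec X. c.b.b.X | ··c··> n1
  n1 = b.b.(rec X. c.b.b.X) | ··b··> n2
  n2 = b.(rec X. c.b.b.X) | ··b··> n0
Executing a from P (initial set {m0}):
  step 1 (a): {m1}
  P completes σ.
Executing a from Q (initial set {n0}):
  step 1 (a): no successor for Q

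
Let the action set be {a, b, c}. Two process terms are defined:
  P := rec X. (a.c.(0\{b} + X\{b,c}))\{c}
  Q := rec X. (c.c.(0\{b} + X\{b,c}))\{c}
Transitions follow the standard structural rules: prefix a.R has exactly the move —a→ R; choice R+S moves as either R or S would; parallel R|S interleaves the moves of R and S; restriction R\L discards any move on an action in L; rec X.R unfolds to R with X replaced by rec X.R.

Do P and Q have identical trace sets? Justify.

LTS(P): 2 reachable states
  s0 = rec X. (a.c.(0\{b} + X\{b,c}))\{c} → ··a··> s1
  s1 = (c.(0\{b} + (rec X. (a.c.(0\{b} + X\{b,c}))\{c})\{b,c}))\{c} → deadlocked
LTS(Q): 1 reachable states
  t0 = rec X. (c.c.(0\{b} + X\{b,c}))\{c} → deadlocked
Run σ = ⟨a⟩ on P: start {s0}
  after a @ step 1: {s1}
  ✓ P
Run σ = ⟨a⟩ on Q: start {t0}
  after a @ step 1: no successor for Q

traces(P) ≠ traces(Q) — witness ⟨a⟩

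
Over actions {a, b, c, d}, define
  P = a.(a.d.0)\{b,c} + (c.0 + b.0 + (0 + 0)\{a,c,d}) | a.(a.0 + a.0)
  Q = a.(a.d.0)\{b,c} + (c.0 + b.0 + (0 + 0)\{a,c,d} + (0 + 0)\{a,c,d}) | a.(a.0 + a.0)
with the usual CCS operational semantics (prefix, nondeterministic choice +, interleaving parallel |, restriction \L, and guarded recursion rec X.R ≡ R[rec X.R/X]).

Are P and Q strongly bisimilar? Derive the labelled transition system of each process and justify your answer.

Reachable graph of P (9 states):
  p0 = a.(a.d.0)\{b,c} + (c.0 + b.0 + (0 + 0)\{a,c,d}) | a.(a.0 + a.0) → ··a··> p1, ··a··> p2, ··b··> p3, ··c··> p3
  p1 = (a.d.0)\{b,c} → ··a··> p4
  p2 = (c.0 + b.0 + (0 + 0)\{a,c,d}) | (a.0 + a.0) → ··a··> p5, ··b··> p6, ··c··> p6
  p3 = 0 | a.(a.0 + a.0) → ··a··> p6
  p4 = (d.0)\{b,c} → ··d··> p7
  p5 = (c.0 + b.0 + (0 + 0)\{a,c,d}) | 0 → ··b··> p8, ··c··> p8
  p6 = 0 | (a.0 + a.0) → ··a··> p8
  p7 = 0\{b,c} → ·
  p8 = 0 | 0 → ·
Reachable graph of Q (9 states):
  q0 = a.(a.d.0)\{b,c} + (c.0 + b.0 + (0 + 0)\{a,c,d} + (0 + 0)\{a,c,d}) | a.(a.0 + a.0) → ··a··> q1, ··a··> q2, ··b··> q3, ··c··> q3
  q1 = (a.d.0)\{b,c} → ··a··> q4
  q2 = (c.0 + b.0 + (0 + 0)\{a,c,d} + (0 + 0)\{a,c,d}) | (a.0 + a.0) → ··a··> q5, ··b··> q6, ··c··> q6
  q3 = 0 | a.(a.0 + a.0) → ··a··> q6
  q4 = (d.0)\{b,c} → ··d··> q7
  q5 = (c.0 + b.0 + (0 + 0)\{a,c,d} + (0 + 0)\{a,c,d}) | 0 → ··b··> q8, ··c··> q8
  q6 = 0 | (a.0 + a.0) → ··a··> q8
  q7 = 0\{b,c} → ·
  q8 = 0 | 0 → ·
Partition-refinement fixed point:
  B0 = {p0, q0}
  B1 = {p2, q2}
  B2 = {p6, q6}
  B3 = {p7, p8, q7, q8}
  B4 = {p5, q5}
  B5 = {p3, q3}
  B6 = {p1, q1}
  B7 = {p4, q4}
p0 ∈ B0, q0 ∈ B0 → same block

P ~ Q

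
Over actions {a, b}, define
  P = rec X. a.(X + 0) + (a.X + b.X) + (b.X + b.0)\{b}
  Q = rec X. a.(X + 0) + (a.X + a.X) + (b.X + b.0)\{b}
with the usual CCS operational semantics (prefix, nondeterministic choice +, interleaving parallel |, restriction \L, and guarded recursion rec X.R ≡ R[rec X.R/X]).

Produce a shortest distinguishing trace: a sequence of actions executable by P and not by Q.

LTS(P): 2 reachable states
  p0 = rec X. a.(X + 0) + (a.X + b.X) + (b.X + b.0)\{b} | --a--▸ p0, --a--▸ p1, --b--▸ p0
  p1 = (rec X. a.(X + 0) + (a.X + b.X) + (b.X + b.0)\{b}) + 0 | --a--▸ p0, --a--▸ p1, --b--▸ p0
LTS(Q): 2 reachable states
  q0 = rec X. a.(X + 0) + (a.X + a.X) + (b.X + b.0)\{b} | --a--▸ q0, --a--▸ q1
  q1 = (rec X. a.(X + 0) + (a.X + a.X) + (b.X + b.0)\{b}) + 0 | --a--▸ q0, --a--▸ q1
Run σ = ⟨b⟩ on P: start {p0}
  [1] b ⇒ {p0}
  ✓ P
Run σ = ⟨b⟩ on Q: start {q0}
  [1] b ⇒ ∅  — Q cannot continue

b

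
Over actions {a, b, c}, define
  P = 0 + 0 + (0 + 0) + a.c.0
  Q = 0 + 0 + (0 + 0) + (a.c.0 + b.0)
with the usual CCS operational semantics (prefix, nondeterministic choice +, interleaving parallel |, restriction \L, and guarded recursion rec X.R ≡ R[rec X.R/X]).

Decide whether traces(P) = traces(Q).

NO — witness ⟨b⟩

P's transition system — 3 states:
  m0 = 0 + 0 + (0 + 0) + a.c.0 ⊢ --a--▸ m1
  m1 = c.0 ⊢ --c--▸ m2
  m2 = 0 ⊢ ·
Q's transition system — 3 states:
  n0 = 0 + 0 + (0 + 0) + (a.c.0 + b.0) ⊢ --a--▸ n1, --b--▸ n2
  n1 = c.0 ⊢ --c--▸ n2
  n2 = 0 ⊢ ·
Run σ = ⟨b⟩ on Q: start {n0}
  after b @ step 1: {n2}
  ✓ Q
Run σ = ⟨b⟩ on P: start {m0}
  after b @ step 1: ∅ (P stuck)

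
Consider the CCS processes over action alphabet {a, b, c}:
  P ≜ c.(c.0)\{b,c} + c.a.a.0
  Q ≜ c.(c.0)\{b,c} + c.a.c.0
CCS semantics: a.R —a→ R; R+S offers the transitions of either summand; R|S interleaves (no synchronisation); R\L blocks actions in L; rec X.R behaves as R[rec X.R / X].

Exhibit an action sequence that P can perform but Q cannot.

P's transition system — 5 states:
  s0 = c.(c.0)\{b,c} + c.a.a.0 | -c-> s1, -c-> s2
  s1 = (c.0)\{b,c} | ·
  s2 = a.a.0 | -a-> s3
  s3 = a.0 | -a-> s4
  s4 = 0 | ·
Q's transition system — 5 states:
  t0 = c.(c.0)\{b,c} + c.a.c.0 | -c-> t1, -c-> t2
  t1 = (c.0)\{b,c} | ·
  t2 = a.c.0 | -a-> t3
  t3 = c.0 | -c-> t4
  t4 = 0 | ·
Run σ = ⟨caa⟩ on P: start {s0}
  step 1 (c): {s1, s2}
  step 2 (a): {s3}
  step 3 (a): {s4}
  ✓ P
Run σ = ⟨caa⟩ on Q: start {t0}
  step 1 (c): {t1, t2}
  step 2 (a): {t3}
  step 3 (a): ∅ (Q stuck)

caa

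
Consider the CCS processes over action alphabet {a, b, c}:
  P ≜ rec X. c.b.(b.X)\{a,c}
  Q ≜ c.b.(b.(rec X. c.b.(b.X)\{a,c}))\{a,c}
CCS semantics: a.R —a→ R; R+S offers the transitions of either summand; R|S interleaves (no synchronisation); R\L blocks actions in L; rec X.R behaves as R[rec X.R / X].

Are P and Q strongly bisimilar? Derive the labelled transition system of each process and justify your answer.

YES

LTS(P): 4 reachable states
  m0 = rec X. c.b.(b.X)\{a,c} :: --c--▸ m1
  m1 = b.(b.(rec X. c.b.(b.X)\{a,c}))\{a,c} :: --b--▸ m2
  m2 = (b.(rec X. c.b.(b.X)\{a,c}))\{a,c} :: --b--▸ m3
  m3 = (rec X. c.b.(b.X)\{a,c})\{a,c} :: stopped
LTS(Q): 4 reachable states
  n0 = c.b.(b.(rec X. c.b.(b.X)\{a,c}))\{a,c} :: --c--▸ n1
  n1 = b.(b.(rec X. c.b.(b.X)\{a,c}))\{a,c} :: --b--▸ n2
  n2 = (b.(rec X. c.b.(b.X)\{a,c}))\{a,c} :: --b--▸ n3
  n3 = (rec X. c.b.(b.X)\{a,c})\{a,c} :: stopped
Bisimilarity quotient blocks:
  B0 = {m0, n0}
  B1 = {m1, n1}
  B2 = {m2, n2}
  B3 = {m3, n3}
m0 ∈ B0, n0 ∈ B0 → same block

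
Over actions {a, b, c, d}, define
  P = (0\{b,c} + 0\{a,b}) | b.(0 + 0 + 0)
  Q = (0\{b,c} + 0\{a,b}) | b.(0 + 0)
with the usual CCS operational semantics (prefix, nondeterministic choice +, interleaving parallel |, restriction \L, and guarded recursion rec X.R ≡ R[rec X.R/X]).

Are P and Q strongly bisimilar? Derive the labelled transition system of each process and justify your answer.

P's transition system — 2 states:
  m0 = (0\{b,c} + 0\{a,b}) | b.(0 + 0 + 0) :: --b--▸ m1
  m1 = (0\{b,c} + 0\{a,b}) | (0 + 0 + 0) :: ∅
Q's transition system — 2 states:
  n0 = (0\{b,c} + 0\{a,b}) | b.(0 + 0) :: --b--▸ n1
  n1 = (0\{b,c} + 0\{a,b}) | (0 + 0) :: ∅
Coarsest stable partition (strong bisimilarity classes):
  B0 = {m0, n0}
  B1 = {m1, n1}
m0 ∈ B0, n0 ∈ B0 → same block

P ~ Q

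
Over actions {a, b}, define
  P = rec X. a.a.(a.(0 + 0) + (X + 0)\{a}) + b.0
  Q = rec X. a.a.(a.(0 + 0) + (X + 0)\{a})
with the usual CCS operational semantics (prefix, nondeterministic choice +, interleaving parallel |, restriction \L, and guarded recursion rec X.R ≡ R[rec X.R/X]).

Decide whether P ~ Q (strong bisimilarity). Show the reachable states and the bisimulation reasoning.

P ≁ Q

LTS(P): 6 reachable states
  s0 = rec X. a.a.(a.(0 + 0) + (X + 0)\{a}) + b.0 has moves =a=> s1, =b=> s2
  s1 = a.(a.(0 + 0) + ((rec X. a.a.(a.(0 + 0) + (X + 0)\{a}) + b.0) + 0)\{a}) has moves =a=> s3
  s2 = 0 has moves ∅
  s3 = a.(0 + 0) + ((rec X. a.a.(a.(0 + 0) + (X + 0)\{a}) + b.0) + 0)\{a} has moves =a=> s4, =b=> s5
  s4 = 0 + 0 has moves ∅
  s5 = 0\{a} has moves ∅
LTS(Q): 4 reachable states
  t0 = rec X. a.a.(a.(0 + 0) + (X + 0)\{a}) has moves =a=> t1
  t1 = a.(a.(0 + 0) + ((rec X. a.a.(a.(0 + 0) + (X + 0)\{a})) + 0)\{a}) has moves =a=> t2
  t2 = a.(0 + 0) + ((rec X. a.a.(a.(0 + 0) + (X + 0)\{a})) + 0)\{a} has moves =a=> t3
  t3 = 0 + 0 has moves ∅
Bisimilarity quotient blocks:
  B0 = {s0}
  B1 = {s1}
  B2 = {s3}
  B3 = {s2, s4, s5, t3}
  B4 = {t0}
  B5 = {t1}
  B6 = {t2}
s0 ∈ B0, t0 ∈ B4 → different blocks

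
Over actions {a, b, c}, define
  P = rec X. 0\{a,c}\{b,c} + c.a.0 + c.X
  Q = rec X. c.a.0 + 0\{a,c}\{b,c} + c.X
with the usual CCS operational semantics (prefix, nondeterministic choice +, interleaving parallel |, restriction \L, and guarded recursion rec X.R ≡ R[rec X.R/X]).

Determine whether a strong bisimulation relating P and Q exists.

LTS(P): 3 reachable states
  u0 = rec X. 0\{a,c}\{b,c} + c.a.0 + c.X | -c-> u0, -c-> u1
  u1 = a.0 | -a-> u2
  u2 = 0 | deadlocked
LTS(Q): 3 reachable states
  v0 = rec X. c.a.0 + 0\{a,c}\{b,c} + c.X | -c-> v0, -c-> v1
  v1 = a.0 | -a-> v2
  v2 = 0 | deadlocked
Partition-refinement fixed point:
  B0 = {u0, v0}
  B1 = {u1, v1}
  B2 = {u2, v2}
u0 ∈ B0, v0 ∈ B0 → same block

P ~ Q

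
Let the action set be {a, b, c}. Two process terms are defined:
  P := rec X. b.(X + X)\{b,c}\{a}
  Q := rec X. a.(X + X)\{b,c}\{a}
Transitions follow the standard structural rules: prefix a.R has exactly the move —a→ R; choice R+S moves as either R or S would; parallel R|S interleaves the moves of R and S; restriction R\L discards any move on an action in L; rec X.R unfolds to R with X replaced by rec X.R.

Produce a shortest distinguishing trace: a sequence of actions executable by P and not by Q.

Reachable graph of P (2 states):
  u0 = rec X. b.(X + X)\{b,c}\{a} :: --b--▸ u1
  u1 = ((rec X. b.(X + X)\{b,c}\{a}) + (rec X. b.(X + X)\{b,c}\{a}))\{b,c}\{a} :: stopped
Reachable graph of Q (2 states):
  v0 = rec X. a.(X + X)\{b,c}\{a} :: --a--▸ v1
  v1 = ((rec X. a.(X + X)\{b,c}\{a}) + (rec X. a.(X + X)\{b,c}\{a}))\{b,c}\{a} :: stopped
Run σ = ⟨b⟩ on P: start {u0}
  [1] b ⇒ {u1}
  — P admits the full trace.
Run σ = ⟨b⟩ on Q: start {v0}
  [1] b ⇒ no successor for Q

b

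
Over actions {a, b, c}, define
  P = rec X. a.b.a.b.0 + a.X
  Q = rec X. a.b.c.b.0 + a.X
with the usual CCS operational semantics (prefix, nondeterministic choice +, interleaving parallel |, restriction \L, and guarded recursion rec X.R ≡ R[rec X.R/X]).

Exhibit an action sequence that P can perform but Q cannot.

P's transition system — 5 states:
  m0 = rec X. a.b.a.b.0 + a.X :: ··a··> m0, ··a··> m1
  m1 = b.a.b.0 :: ··b··> m2
  m2 = a.b.0 :: ··a··> m3
  m3 = b.0 :: ··b··> m4
  m4 = 0 :: deadlocked
Q's transition system — 5 states:
  n0 = rec X. a.b.c.b.0 + a.X :: ··a··> n0, ··a··> n1
  n1 = b.c.b.0 :: ··b··> n2
  n2 = c.b.0 :: ··c··> n3
  n3 = b.0 :: ··b··> n4
  n4 = 0 :: deadlocked
Executing aba from P (initial set {m0}):
  step 1 (a): {m0, m1}
  step 2 (b): {m2}
  step 3 (a): {m3}
  P completes σ.
Executing aba from Q (initial set {n0}):
  step 1 (a): {n0, n1}
  step 2 (b): {n2}
  step 3 (a): ∅ (Q stuck)

aba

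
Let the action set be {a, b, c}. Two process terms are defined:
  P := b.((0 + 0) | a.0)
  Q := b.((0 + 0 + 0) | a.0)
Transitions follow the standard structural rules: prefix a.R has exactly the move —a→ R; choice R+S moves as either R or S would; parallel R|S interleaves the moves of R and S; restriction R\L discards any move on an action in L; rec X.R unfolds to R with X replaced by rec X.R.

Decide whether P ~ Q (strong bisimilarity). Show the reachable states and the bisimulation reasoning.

Reachable graph of P (3 states):
  m0 = b.((0 + 0) | a.0) has moves --b--▸ m1
  m1 = (0 + 0) | a.0 has moves --a--▸ m2
  m2 = (0 + 0) | 0 has moves ∅
Reachable graph of Q (3 states):
  n0 = b.((0 + 0 + 0) | a.0) has moves --b--▸ n1
  n1 = (0 + 0 + 0) | a.0 has moves --a--▸ n2
  n2 = (0 + 0 + 0) | 0 has moves ∅
Partition-refinement fixed point:
  B0 = {m0, n0}
  B1 = {m1, n1}
  B2 = {m2, n2}
m0 ∈ B0, n0 ∈ B0 → same block

bisimilar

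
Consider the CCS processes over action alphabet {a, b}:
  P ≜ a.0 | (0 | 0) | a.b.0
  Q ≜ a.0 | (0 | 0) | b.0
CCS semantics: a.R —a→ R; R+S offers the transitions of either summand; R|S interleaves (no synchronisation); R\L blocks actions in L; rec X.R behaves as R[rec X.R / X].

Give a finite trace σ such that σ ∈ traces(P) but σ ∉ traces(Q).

aa

Reachable graph of P (6 states):
  p0 = a.0 | (0 | 0) | a.b.0 :: -a-> p1, -a-> p2
  p1 = 0 | (0 | 0) | a.b.0 :: -a-> p3
  p2 = a.0 | (0 | 0) | b.0 :: -a-> p3, -b-> p4
  p3 = 0 | (0 | 0) | b.0 :: -b-> p5
  p4 = a.0 | (0 | 0) | 0 :: -a-> p5
  p5 = 0 | (0 | 0) | 0 :: ∅
Reachable graph of Q (4 states):
  q0 = a.0 | (0 | 0) | b.0 :: -a-> q1, -b-> q2
  q1 = 0 | (0 | 0) | b.0 :: -b-> q3
  q2 = a.0 | (0 | 0) | 0 :: -a-> q3
  q3 = 0 | (0 | 0) | 0 :: ∅
Trace ⟨aa⟩ through P, begin at {p0}:
  step 1 (a): {p1, p2}
  step 2 (a): {p3}
  ✓ P
Trace ⟨aa⟩ through Q, begin at {q0}:
  step 1 (a): {q1}
  step 2 (a): ∅  — Q cannot continue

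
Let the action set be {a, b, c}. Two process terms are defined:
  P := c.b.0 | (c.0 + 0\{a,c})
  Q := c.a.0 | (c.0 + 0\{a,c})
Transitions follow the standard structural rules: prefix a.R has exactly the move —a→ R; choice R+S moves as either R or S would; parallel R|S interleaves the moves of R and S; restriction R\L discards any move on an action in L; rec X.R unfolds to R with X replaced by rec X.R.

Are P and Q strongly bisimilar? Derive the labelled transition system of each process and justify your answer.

P's transition system — 6 states:
  u0 = c.b.0 | (c.0 + 0\{a,c}) → —c→ u1, —c→ u2
  u1 = b.0 | (c.0 + 0\{a,c}) → —b→ u3, —c→ u4
  u2 = c.b.0 | 0 → —c→ u4
  u3 = 0 | (c.0 + 0\{a,c}) → —c→ u5
  u4 = b.0 | 0 → —b→ u5
  u5 = 0 | 0 → ∅
Q's transition system — 6 states:
  v0 = c.a.0 | (c.0 + 0\{a,c}) → —c→ v1, —c→ v2
  v1 = a.0 | (c.0 + 0\{a,c}) → —a→ v3, —c→ v4
  v2 = c.a.0 | 0 → —c→ v4
  v3 = 0 | (c.0 + 0\{a,c}) → —c→ v5
  v4 = a.0 | 0 → —a→ v5
  v5 = 0 | 0 → ∅
Coarsest stable partition (strong bisimilarity classes):
  B0 = {u0}
  B1 = {u1}
  B2 = {u3, v3}
  B3 = {u5, v5}
  B4 = {u4}
  B5 = {u2}
  B6 = {v0}
  B7 = {v2}
  B8 = {v4}
  B9 = {v1}
u0 ∈ B0, v0 ∈ B6 → different blocks

not bisimilar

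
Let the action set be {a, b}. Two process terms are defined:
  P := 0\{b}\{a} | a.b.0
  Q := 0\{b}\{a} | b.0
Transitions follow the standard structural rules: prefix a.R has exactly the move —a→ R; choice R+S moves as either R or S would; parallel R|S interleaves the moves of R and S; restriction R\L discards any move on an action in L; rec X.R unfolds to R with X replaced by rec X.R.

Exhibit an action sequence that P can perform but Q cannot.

P's transition system — 3 states:
  u0 = 0\{b}\{a} | a.b.0 has moves -a-> u1
  u1 = 0\{b}\{a} | b.0 has moves -b-> u2
  u2 = 0\{b}\{a} | 0 has moves deadlocked
Q's transition system — 2 states:
  v0 = 0\{b}\{a} | b.0 has moves -b-> v1
  v1 = 0\{b}\{a} | 0 has moves deadlocked
Run σ = ⟨a⟩ on P: start {u0}
  after a @ step 1: {u1}
  — P admits the full trace.
Run σ = ⟨a⟩ on Q: start {v0}
  after a @ step 1: no successor for Q

a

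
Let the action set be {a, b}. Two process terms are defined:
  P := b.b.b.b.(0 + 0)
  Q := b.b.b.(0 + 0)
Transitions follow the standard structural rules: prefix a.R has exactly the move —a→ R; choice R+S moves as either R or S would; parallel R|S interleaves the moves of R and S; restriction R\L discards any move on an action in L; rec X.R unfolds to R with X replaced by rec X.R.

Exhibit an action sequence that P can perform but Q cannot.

P's transition system — 5 states:
  m0 = b.b.b.b.(0 + 0) has moves -b-> m1
  m1 = b.b.b.(0 + 0) has moves -b-> m2
  m2 = b.b.(0 + 0) has moves -b-> m3
  m3 = b.(0 + 0) has moves -b-> m4
  m4 = 0 + 0 has moves stopped
Q's transition system — 4 states:
  n0 = b.b.b.(0 + 0) has moves -b-> n1
  n1 = b.b.(0 + 0) has moves -b-> n2
  n2 = b.(0 + 0) has moves -b-> n3
  n3 = 0 + 0 has moves stopped
Run σ = ⟨bbbb⟩ on P: start {m0}
  [1] b ⇒ {m1}
  [2] b ⇒ {m2}
  [3] b ⇒ {m3}
  [4] b ⇒ {m4}
  ✓ P
Run σ = ⟨bbbb⟩ on Q: start {n0}
  [1] b ⇒ {n1}
  [2] b ⇒ {n2}
  [3] b ⇒ {n3}
  [4] b ⇒ no successor for Q

bbbb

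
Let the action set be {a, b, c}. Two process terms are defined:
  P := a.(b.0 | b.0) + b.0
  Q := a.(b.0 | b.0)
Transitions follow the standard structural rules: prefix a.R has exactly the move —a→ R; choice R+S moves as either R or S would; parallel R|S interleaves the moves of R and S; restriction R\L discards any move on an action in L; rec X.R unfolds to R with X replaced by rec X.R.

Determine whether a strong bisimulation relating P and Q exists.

P ≁ Q

Reachable graph of P (6 states):
  u0 = a.(b.0 | b.0) + b.0 has moves --a--▸ u1, --b--▸ u2
  u1 = b.0 | b.0 has moves --b--▸ u3, --b--▸ u4
  u2 = 0 has moves ∅
  u3 = 0 | b.0 has moves --b--▸ u5
  u4 = b.0 | 0 has moves --b--▸ u5
  u5 = 0 | 0 has moves ∅
Reachable graph of Q (5 states):
  v0 = a.(b.0 | b.0) has moves --a--▸ v1
  v1 = b.0 | b.0 has moves --b--▸ v2, --b--▸ v3
  v2 = 0 | b.0 has moves --b--▸ v4
  v3 = b.0 | 0 has moves --b--▸ v4
  v4 = 0 | 0 has moves ∅
Coarsest stable partition (strong bisimilarity classes):
  B0 = {u0}
  B1 = {u1, v1}
  B2 = {u3, u4, v2, v3}
  B3 = {u2, u5, v4}
  B4 = {v0}
u0 ∈ B0, v0 ∈ B4 → different blocks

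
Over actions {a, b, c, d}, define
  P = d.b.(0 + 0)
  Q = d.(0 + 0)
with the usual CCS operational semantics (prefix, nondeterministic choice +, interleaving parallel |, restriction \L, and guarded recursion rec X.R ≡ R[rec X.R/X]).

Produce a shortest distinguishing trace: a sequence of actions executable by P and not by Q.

db

LTS(P): 3 reachable states
  m0 = d.b.(0 + 0) has moves ··d··> m1
  m1 = b.(0 + 0) has moves ··b··> m2
  m2 = 0 + 0 has moves (no moves)
LTS(Q): 2 reachable states
  n0 = d.(0 + 0) has moves ··d··> n1
  n1 = 0 + 0 has moves (no moves)
Trace ⟨db⟩ through P, begin at {m0}:
  [1] d ⇒ {m1}
  [2] b ⇒ {m2}
  — P admits the full trace.
Trace ⟨db⟩ through Q, begin at {n0}:
  [1] d ⇒ {n1}
  [2] b ⇒ no successor for Q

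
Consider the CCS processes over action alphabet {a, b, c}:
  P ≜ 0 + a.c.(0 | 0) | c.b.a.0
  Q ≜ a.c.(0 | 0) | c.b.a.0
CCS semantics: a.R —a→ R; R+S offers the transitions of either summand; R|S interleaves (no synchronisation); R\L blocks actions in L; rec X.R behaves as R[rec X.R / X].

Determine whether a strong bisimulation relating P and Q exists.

YES

P's transition system — 12 states:
  m0 = 0 + a.c.(0 | 0) | c.b.a.0 :: =a=> m1, =c=> m2
  m1 = c.(0 | 0) | c.b.a.0 :: =c=> m3, =c=> m4
  m2 = a.c.(0 | 0) | b.a.0 :: =a=> m4, =b=> m5
  m3 = 0 | 0 | c.b.a.0 :: =c=> m6
  m4 = c.(0 | 0) | b.a.0 :: =b=> m7, =c=> m6
  m5 = a.c.(0 | 0) | a.0 :: =a=> m7, =a=> m8
  m6 = 0 | 0 | b.a.0 :: =b=> m9
  m7 = c.(0 | 0) | a.0 :: =a=> m10, =c=> m9
  m8 = a.c.(0 | 0) | 0 :: =a=> m10
  m9 = 0 | 0 | a.0 :: =a=> m11
  m10 = c.(0 | 0) | 0 :: =c=> m11
  m11 = 0 | 0 | 0 :: (no moves)
Q's transition system — 12 states:
  n0 = a.c.(0 | 0) | c.b.a.0 :: =a=> n1, =c=> n2
  n1 = c.(0 | 0) | c.b.a.0 :: =c=> n3, =c=> n4
  n2 = a.c.(0 | 0) | b.a.0 :: =a=> n4, =b=> n5
  n3 = 0 | 0 | c.b.a.0 :: =c=> n6
  n4 = c.(0 | 0) | b.a.0 :: =b=> n7, =c=> n6
  n5 = a.c.(0 | 0) | a.0 :: =a=> n7, =a=> n8
  n6 = 0 | 0 | b.a.0 :: =b=> n9
  n7 = c.(0 | 0) | a.0 :: =a=> n10, =c=> n9
  n8 = a.c.(0 | 0) | 0 :: =a=> n10
  n9 = 0 | 0 | a.0 :: =a=> n11
  n10 = c.(0 | 0) | 0 :: =c=> n11
  n11 = 0 | 0 | 0 :: (no moves)
Bisimilarity quotient blocks:
  B0 = {m0, n0}
  B1 = {m1, n1}
  B2 = {m3, n3}
  B3 = {m6, n6}
  B4 = {m9, n9}
  B5 = {m11, n11}
  B6 = {m4, n4}
  B7 = {m7, n7}
  B8 = {m10, n10}
  B9 = {m2, n2}
  B10 = {m5, n5}
  B11 = {m8, n8}
m0 ∈ B0, n0 ∈ B0 → same block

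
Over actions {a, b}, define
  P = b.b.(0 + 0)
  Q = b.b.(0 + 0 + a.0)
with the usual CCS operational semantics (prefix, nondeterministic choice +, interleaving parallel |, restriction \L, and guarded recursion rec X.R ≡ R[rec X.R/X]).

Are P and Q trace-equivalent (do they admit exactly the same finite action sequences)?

trace-distinct — witness ⟨bba⟩

P's transition system — 3 states:
  p0 = b.b.(0 + 0) ⊢ —b→ p1
  p1 = b.(0 + 0) ⊢ —b→ p2
  p2 = 0 + 0 ⊢ (no moves)
Q's transition system — 4 states:
  q0 = b.b.(0 + 0 + a.0) ⊢ —b→ q1
  q1 = b.(0 + 0 + a.0) ⊢ —b→ q2
  q2 = 0 + 0 + a.0 ⊢ —a→ q3
  q3 = 0 ⊢ (no moves)
Trace ⟨bba⟩ through Q, begin at {q0}:
  [1] b ⇒ {q1}
  [2] b ⇒ {q2}
  [3] a ⇒ {q3}
  — Q admits the full trace.
Trace ⟨bba⟩ through P, begin at {p0}:
  [1] b ⇒ {p1}
  [2] b ⇒ {p2}
  [3] a ⇒ ∅  — P cannot continue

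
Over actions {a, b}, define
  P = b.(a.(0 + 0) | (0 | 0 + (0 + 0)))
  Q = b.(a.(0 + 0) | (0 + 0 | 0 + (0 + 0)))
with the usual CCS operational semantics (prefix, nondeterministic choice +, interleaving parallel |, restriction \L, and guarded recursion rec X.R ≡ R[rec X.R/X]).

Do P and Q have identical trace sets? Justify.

trace-equivalent

P's transition system — 3 states:
  p0 = b.(a.(0 + 0) | (0 | 0 + (0 + 0))) :: --b--▸ p1
  p1 = a.(0 + 0) | (0 | 0 + (0 + 0)) :: --a--▸ p2
  p2 = (0 + 0) | (0 | 0 + (0 + 0)) :: ∅
Q's transition system — 3 states:
  q0 = b.(a.(0 + 0) | (0 + 0 | 0 + (0 + 0))) :: --b--▸ q1
  q1 = a.(0 + 0) | (0 + 0 | 0 + (0 + 0)) :: --a--▸ q2
  q2 = (0 + 0) | (0 + 0 | 0 + (0 + 0)) :: ∅
Partition-refinement fixed point:
  B0 = {p0, q0}
  B1 = {p1, q1}
  B2 = {p2, q2}
p0 ∈ B0, q0 ∈ B0 → same block
Bisimilar ⇒ trace-equivalent.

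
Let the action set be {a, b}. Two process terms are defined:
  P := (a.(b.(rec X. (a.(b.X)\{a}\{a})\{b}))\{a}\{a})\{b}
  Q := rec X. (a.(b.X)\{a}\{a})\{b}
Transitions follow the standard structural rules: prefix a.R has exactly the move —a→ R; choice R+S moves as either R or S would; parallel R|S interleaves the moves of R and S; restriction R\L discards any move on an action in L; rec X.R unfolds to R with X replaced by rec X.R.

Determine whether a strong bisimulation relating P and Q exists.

LTS(P): 2 reachable states
  p0 = (a.(b.(rec X. (a.(b.X)\{a}\{a})\{b}))\{a}\{a})\{b} has moves ··a··> p1
  p1 = (b.(rec X. (a.(b.X)\{a}\{a})\{b}))\{a}\{a}\{b} has moves (no moves)
LTS(Q): 2 reachable states
  q0 = rec X. (a.(b.X)\{a}\{a})\{b} has moves ··a··> q1
  q1 = (b.(rec X. (a.(b.X)\{a}\{a})\{b}))\{a}\{a}\{b} has moves (no moves)
Bisimilarity quotient blocks:
  B0 = {p0, q0}
  B1 = {p1, q1}
p0 ∈ B0, q0 ∈ B0 → same block

YES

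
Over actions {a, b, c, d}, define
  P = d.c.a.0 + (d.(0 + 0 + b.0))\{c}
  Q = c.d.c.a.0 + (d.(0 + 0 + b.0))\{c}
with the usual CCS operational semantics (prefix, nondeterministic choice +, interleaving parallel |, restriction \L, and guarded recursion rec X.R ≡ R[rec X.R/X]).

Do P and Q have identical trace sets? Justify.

NO — witness ⟨dc⟩

Reachable graph of P (6 states):
  m0 = d.c.a.0 + (d.(0 + 0 + b.0))\{c} has moves -d-> m1, -d-> m2
  m1 = (0 + 0 + b.0)\{c} has moves -b-> m3
  m2 = c.a.0 has moves -c-> m4
  m3 = 0\{c} has moves (no moves)
  m4 = a.0 has moves -a-> m5
  m5 = 0 has moves (no moves)
Reachable graph of Q (7 states):
  n0 = c.d.c.a.0 + (d.(0 + 0 + b.0))\{c} has moves -c-> n1, -d-> n2
  n1 = d.c.a.0 has moves -d-> n3
  n2 = (0 + 0 + b.0)\{c} has moves -b-> n4
  n3 = c.a.0 has moves -c-> n5
  n4 = 0\{c} has moves (no moves)
  n5 = a.0 has moves -a-> n6
  n6 = 0 has moves (no moves)
Executing dc from P (initial set {m0}):
  after d @ step 1: {m1, m2}
  after c @ step 2: {m4}
  P completes σ.
Executing dc from Q (initial set {n0}):
  after d @ step 1: {n2}
  after c @ step 2: ∅ (Q stuck)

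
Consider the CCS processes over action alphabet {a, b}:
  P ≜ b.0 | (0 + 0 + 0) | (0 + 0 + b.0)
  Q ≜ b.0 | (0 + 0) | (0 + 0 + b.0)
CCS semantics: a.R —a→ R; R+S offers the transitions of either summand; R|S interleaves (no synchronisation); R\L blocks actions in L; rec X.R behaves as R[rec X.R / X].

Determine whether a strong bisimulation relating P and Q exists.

LTS(P): 4 reachable states
  s0 = b.0 | (0 + 0 + 0) | (0 + 0 + b.0) ⊢ ··b··> s1, ··b··> s2
  s1 = 0 | (0 + 0 + 0) | (0 + 0 + b.0) ⊢ ··b··> s3
  s2 = b.0 | (0 + 0 + 0) | 0 ⊢ ··b··> s3
  s3 = 0 | (0 + 0 + 0) | 0 ⊢ ∅
LTS(Q): 4 reachable states
  t0 = b.0 | (0 + 0) | (0 + 0 + b.0) ⊢ ··b··> t1, ··b··> t2
  t1 = 0 | (0 + 0) | (0 + 0 + b.0) ⊢ ··b··> t3
  t2 = b.0 | (0 + 0) | 0 ⊢ ··b··> t3
  t3 = 0 | (0 + 0) | 0 ⊢ ∅
Bisimilarity quotient blocks:
  B0 = {s0, t0}
  B1 = {s1, s2, t1, t2}
  B2 = {s3, t3}
s0 ∈ B0, t0 ∈ B0 → same block

P ~ Q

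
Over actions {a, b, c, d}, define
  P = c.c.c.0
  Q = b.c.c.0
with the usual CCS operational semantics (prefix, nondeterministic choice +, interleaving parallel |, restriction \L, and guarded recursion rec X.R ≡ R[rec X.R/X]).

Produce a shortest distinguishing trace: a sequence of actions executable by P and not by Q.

Reachable graph of P (4 states):
  u0 = c.c.c.0 | --c--▸ u1
  u1 = c.c.0 | --c--▸ u2
  u2 = c.0 | --c--▸ u3
  u3 = 0 | ∅
Reachable graph of Q (4 states):
  v0 = b.c.c.0 | --b--▸ v1
  v1 = c.c.0 | --c--▸ v2
  v2 = c.0 | --c--▸ v3
  v3 = 0 | ∅
Run σ = ⟨c⟩ on P: start {u0}
  after c @ step 1: {u1}
  P completes σ.
Run σ = ⟨c⟩ on Q: start {v0}
  after c @ step 1: ∅  — Q cannot continue

c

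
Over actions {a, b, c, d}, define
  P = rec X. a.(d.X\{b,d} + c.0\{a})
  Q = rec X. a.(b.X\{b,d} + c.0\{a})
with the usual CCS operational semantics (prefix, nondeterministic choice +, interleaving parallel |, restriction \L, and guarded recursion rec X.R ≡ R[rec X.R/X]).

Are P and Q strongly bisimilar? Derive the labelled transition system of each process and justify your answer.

not bisimilar

P's transition system — 6 states:
  m0 = rec X. a.(d.X\{b,d} + c.0\{a}) | --a--▸ m1
  m1 = d.(rec X. a.(d.X\{b,d} + c.0\{a}))\{b,d} + c.0\{a} | --c--▸ m2, --d--▸ m3
  m2 = 0\{a} | (no moves)
  m3 = (rec X. a.(d.X\{b,d} + c.0\{a}))\{b,d} | --a--▸ m4
  m4 = (d.(rec X. a.(d.X\{b,d} + c.0\{a}))\{b,d} + c.0\{a})\{b,d} | --c--▸ m5
  m5 = 0\{a}\{b,d} | (no moves)
Q's transition system — 6 states:
  n0 = rec X. a.(b.X\{b,d} + c.0\{a}) | --a--▸ n1
  n1 = b.(rec X. a.(b.X\{b,d} + c.0\{a}))\{b,d} + c.0\{a} | --b--▸ n2, --c--▸ n3
  n2 = (rec X. a.(b.X\{b,d} + c.0\{a}))\{b,d} | --a--▸ n4
  n3 = 0\{a} | (no moves)
  n4 = (b.(rec X. a.(b.X\{b,d} + c.0\{a}))\{b,d} + c.0\{a})\{b,d} | --c--▸ n5
  n5 = 0\{a}\{b,d} | (no moves)
Partition-refinement fixed point:
  B0 = {m0}
  B1 = {m1}
  B2 = {m2, m5, n3, n5}
  B3 = {m3, n2}
  B4 = {m4, n4}
  B5 = {n0}
  B6 = {n1}
m0 ∈ B0, n0 ∈ B5 → different blocks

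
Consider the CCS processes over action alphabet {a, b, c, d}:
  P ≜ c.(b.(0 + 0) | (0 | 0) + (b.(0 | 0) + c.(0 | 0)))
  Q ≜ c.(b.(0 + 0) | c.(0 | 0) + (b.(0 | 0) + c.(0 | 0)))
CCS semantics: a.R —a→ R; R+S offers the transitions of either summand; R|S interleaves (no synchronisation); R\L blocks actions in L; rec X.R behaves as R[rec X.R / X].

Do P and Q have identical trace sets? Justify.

LTS(P): 4 reachable states
  m0 = c.(b.(0 + 0) | (0 | 0) + (b.(0 | 0) + c.(0 | 0))) ⊢ ··c··> m1
  m1 = b.(0 + 0) | (0 | 0) + (b.(0 | 0) + c.(0 | 0)) ⊢ ··b··> m2, ··b··> m3, ··c··> m3
  m2 = (0 + 0) | (0 | 0) ⊢ ∅
  m3 = 0 | 0 ⊢ ∅
LTS(Q): 6 reachable states
  n0 = c.(b.(0 + 0) | c.(0 | 0) + (b.(0 | 0) + c.(0 | 0))) ⊢ ··c··> n1
  n1 = b.(0 + 0) | c.(0 | 0) + (b.(0 | 0) + c.(0 | 0)) ⊢ ··b··> n2, ··b··> n3, ··c··> n3, ··c··> n4
  n2 = (0 + 0) | c.(0 | 0) ⊢ ··c··> n5
  n3 = 0 | 0 ⊢ ∅
  n4 = b.(0 + 0) | (0 | 0) ⊢ ··b··> n5
  n5 = (0 + 0) | (0 | 0) ⊢ ∅
Trace ⟨cbc⟩ through Q, begin at {n0}:
  [1] c ⇒ {n1}
  [2] b ⇒ {n2, n3}
  [3] c ⇒ {n5}
  ✓ Q
Trace ⟨cbc⟩ through P, begin at {m0}:
  [1] c ⇒ {m1}
  [2] b ⇒ {m2, m3}
  [3] c ⇒ ∅ (P stuck)

traces(P) ≠ traces(Q) — witness ⟨cbc⟩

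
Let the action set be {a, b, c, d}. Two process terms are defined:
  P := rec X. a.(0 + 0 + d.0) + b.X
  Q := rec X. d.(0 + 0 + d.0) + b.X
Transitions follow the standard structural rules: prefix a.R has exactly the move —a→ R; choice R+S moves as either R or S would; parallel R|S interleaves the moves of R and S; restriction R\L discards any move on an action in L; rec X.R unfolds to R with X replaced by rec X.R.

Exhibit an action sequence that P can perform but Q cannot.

LTS(P): 3 reachable states
  m0 = rec X. a.(0 + 0 + d.0) + b.X | —a→ m1, —b→ m0
  m1 = 0 + 0 + d.0 | —d→ m2
  m2 = 0 | stopped
LTS(Q): 3 reachable states
  n0 = rec X. d.(0 + 0 + d.0) + b.X | —b→ n0, —d→ n1
  n1 = 0 + 0 + d.0 | —d→ n2
  n2 = 0 | stopped
Executing a from P (initial set {m0}):
  [1] a ⇒ {m1}
  P completes σ.
Executing a from Q (initial set {n0}):
  [1] a ⇒ ∅ (Q stuck)

a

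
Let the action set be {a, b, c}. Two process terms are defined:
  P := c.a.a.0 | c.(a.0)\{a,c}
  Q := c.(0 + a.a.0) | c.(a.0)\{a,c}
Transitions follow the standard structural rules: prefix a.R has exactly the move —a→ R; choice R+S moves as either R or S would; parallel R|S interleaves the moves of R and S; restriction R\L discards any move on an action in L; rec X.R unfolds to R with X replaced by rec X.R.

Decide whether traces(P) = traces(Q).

YES

Reachable graph of P (8 states):
  s0 = c.a.a.0 | c.(a.0)\{a,c} ⊢ ··c··> s1, ··c··> s2
  s1 = a.a.0 | c.(a.0)\{a,c} ⊢ ··a··> s3, ··c··> s4
  s2 = c.a.a.0 | (a.0)\{a,c} ⊢ ··c··> s4
  s3 = a.0 | c.(a.0)\{a,c} ⊢ ··a··> s5, ··c··> s6
  s4 = a.a.0 | (a.0)\{a,c} ⊢ ··a··> s6
  s5 = 0 | c.(a.0)\{a,c} ⊢ ··c··> s7
  s6 = a.0 | (a.0)\{a,c} ⊢ ··a··> s7
  s7 = 0 | (a.0)\{a,c} ⊢ ∅
Reachable graph of Q (8 states):
  t0 = c.(0 + a.a.0) | c.(a.0)\{a,c} ⊢ ··c··> t1, ··c··> t2
  t1 = (0 + a.a.0) | c.(a.0)\{a,c} ⊢ ··a··> t3, ··c··> t4
  t2 = c.(0 + a.a.0) | (a.0)\{a,c} ⊢ ··c··> t4
  t3 = a.0 | c.(a.0)\{a,c} ⊢ ··a··> t5, ··c··> t6
  t4 = (0 + a.a.0) | (a.0)\{a,c} ⊢ ··a··> t6
  t5 = 0 | c.(a.0)\{a,c} ⊢ ··c··> t7
  t6 = a.0 | (a.0)\{a,c} ⊢ ··a··> t7
  t7 = 0 | (a.0)\{a,c} ⊢ ∅
Partition-refinement fixed point:
  B0 = {s0, t0}
  B1 = {s1, t1}
  B2 = {s3, t3}
  B3 = {s5, t5}
  B4 = {s7, t7}
  B5 = {s6, t6}
  B6 = {s4, t4}
  B7 = {s2, t2}
s0 ∈ B0, t0 ∈ B0 → same block
Bisimilar ⇒ trace-equivalent.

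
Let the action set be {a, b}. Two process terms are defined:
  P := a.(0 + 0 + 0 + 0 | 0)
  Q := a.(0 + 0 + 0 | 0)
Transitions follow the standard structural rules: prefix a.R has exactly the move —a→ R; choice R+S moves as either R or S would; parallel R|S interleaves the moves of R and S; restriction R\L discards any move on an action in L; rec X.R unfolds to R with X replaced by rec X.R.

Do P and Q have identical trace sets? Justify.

traces(P) = traces(Q)

Reachable graph of P (2 states):
  m0 = a.(0 + 0 + 0 + 0 | 0) | =a=> m1
  m1 = 0 + 0 + 0 + 0 | 0 | ·
Reachable graph of Q (2 states):
  n0 = a.(0 + 0 + 0 | 0) | =a=> n1
  n1 = 0 + 0 + 0 | 0 | ·
Coarsest stable partition (strong bisimilarity classes):
  B0 = {m0, n0}
  B1 = {m1, n1}
m0 ∈ B0, n0 ∈ B0 → same block
Bisimilar ⇒ trace-equivalent.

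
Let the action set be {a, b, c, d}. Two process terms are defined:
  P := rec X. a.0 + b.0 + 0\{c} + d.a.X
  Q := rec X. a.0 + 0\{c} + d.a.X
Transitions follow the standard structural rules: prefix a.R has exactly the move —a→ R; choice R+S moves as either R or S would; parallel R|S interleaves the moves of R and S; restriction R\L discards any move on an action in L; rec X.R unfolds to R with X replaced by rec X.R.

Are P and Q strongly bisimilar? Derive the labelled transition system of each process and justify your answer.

Reachable graph of P (3 states):
  s0 = rec X. a.0 + b.0 + 0\{c} + d.a.X | --a--▸ s1, --b--▸ s1, --d--▸ s2
  s1 = 0 | ∅
  s2 = a.(rec X. a.0 + b.0 + 0\{c} + d.a.X) | --a--▸ s0
Reachable graph of Q (3 states):
  t0 = rec X. a.0 + 0\{c} + d.a.X | --a--▸ t1, --d--▸ t2
  t1 = 0 | ∅
  t2 = a.(rec X. a.0 + 0\{c} + d.a.X) | --a--▸ t0
Coarsest stable partition (strong bisimilarity classes):
  B0 = {s0}
  B1 = {s1, t1}
  B2 = {s2}
  B3 = {t0}
  B4 = {t2}
s0 ∈ B0, t0 ∈ B3 → different blocks

P ≁ Q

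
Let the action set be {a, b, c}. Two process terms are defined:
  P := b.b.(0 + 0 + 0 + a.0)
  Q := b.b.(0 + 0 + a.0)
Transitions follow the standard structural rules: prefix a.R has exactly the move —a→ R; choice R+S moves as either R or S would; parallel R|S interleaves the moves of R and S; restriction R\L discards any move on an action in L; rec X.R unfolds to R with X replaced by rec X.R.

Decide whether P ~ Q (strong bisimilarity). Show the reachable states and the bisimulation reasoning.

Reachable graph of P (4 states):
  m0 = b.b.(0 + 0 + 0 + a.0) :: ··b··> m1
  m1 = b.(0 + 0 + 0 + a.0) :: ··b··> m2
  m2 = 0 + 0 + 0 + a.0 :: ··a··> m3
  m3 = 0 :: deadlocked
Reachable graph of Q (4 states):
  n0 = b.b.(0 + 0 + a.0) :: ··b··> n1
  n1 = b.(0 + 0 + a.0) :: ··b··> n2
  n2 = 0 + 0 + a.0 :: ··a··> n3
  n3 = 0 :: deadlocked
Coarsest stable partition (strong bisimilarity classes):
  B0 = {m0, n0}
  B1 = {m1, n1}
  B2 = {m2, n2}
  B3 = {m3, n3}
m0 ∈ B0, n0 ∈ B0 → same block

bisimilar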